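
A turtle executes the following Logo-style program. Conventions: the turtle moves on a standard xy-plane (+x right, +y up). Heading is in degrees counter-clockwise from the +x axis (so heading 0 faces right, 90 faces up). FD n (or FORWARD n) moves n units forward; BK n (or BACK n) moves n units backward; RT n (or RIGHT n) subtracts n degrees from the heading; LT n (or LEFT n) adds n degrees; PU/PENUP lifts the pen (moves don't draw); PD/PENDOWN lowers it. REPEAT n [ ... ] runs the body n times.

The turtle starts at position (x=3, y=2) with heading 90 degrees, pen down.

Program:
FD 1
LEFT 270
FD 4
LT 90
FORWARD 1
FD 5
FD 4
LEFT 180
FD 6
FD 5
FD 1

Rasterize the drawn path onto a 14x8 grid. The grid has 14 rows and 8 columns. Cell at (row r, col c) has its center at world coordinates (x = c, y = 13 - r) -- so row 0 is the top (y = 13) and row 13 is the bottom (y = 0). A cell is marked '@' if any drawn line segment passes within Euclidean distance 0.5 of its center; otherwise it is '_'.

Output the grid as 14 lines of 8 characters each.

Answer: _______@
_______@
_______@
_______@
_______@
_______@
_______@
_______@
_______@
_______@
___@@@@@
___@___@
_______@
________

Derivation:
Segment 0: (3,2) -> (3,3)
Segment 1: (3,3) -> (7,3)
Segment 2: (7,3) -> (7,4)
Segment 3: (7,4) -> (7,9)
Segment 4: (7,9) -> (7,13)
Segment 5: (7,13) -> (7,7)
Segment 6: (7,7) -> (7,2)
Segment 7: (7,2) -> (7,1)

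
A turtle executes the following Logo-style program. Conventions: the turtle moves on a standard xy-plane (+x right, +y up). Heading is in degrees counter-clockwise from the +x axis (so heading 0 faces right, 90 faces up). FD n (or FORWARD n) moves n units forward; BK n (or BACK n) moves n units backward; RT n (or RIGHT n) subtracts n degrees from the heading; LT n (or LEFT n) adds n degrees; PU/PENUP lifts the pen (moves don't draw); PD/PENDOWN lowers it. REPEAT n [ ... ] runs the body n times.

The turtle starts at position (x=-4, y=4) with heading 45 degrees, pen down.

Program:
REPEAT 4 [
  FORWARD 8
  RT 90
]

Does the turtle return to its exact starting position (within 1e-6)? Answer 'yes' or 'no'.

Executing turtle program step by step:
Start: pos=(-4,4), heading=45, pen down
REPEAT 4 [
  -- iteration 1/4 --
  FD 8: (-4,4) -> (1.657,9.657) [heading=45, draw]
  RT 90: heading 45 -> 315
  -- iteration 2/4 --
  FD 8: (1.657,9.657) -> (7.314,4) [heading=315, draw]
  RT 90: heading 315 -> 225
  -- iteration 3/4 --
  FD 8: (7.314,4) -> (1.657,-1.657) [heading=225, draw]
  RT 90: heading 225 -> 135
  -- iteration 4/4 --
  FD 8: (1.657,-1.657) -> (-4,4) [heading=135, draw]
  RT 90: heading 135 -> 45
]
Final: pos=(-4,4), heading=45, 4 segment(s) drawn

Start position: (-4, 4)
Final position: (-4, 4)
Distance = 0; < 1e-6 -> CLOSED

Answer: yes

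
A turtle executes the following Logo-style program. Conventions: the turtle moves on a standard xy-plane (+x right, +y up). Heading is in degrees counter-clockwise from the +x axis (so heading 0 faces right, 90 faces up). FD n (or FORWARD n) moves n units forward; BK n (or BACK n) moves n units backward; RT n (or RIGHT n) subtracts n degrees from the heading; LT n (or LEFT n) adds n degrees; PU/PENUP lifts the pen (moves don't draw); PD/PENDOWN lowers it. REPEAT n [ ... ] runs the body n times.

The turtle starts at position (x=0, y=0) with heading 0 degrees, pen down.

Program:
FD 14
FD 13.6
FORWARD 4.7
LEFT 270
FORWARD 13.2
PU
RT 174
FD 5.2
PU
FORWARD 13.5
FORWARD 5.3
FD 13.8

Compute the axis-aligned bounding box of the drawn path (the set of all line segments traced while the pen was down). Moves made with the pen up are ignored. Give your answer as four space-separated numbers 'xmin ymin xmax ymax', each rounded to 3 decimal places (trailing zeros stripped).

Answer: 0 -13.2 32.3 0

Derivation:
Executing turtle program step by step:
Start: pos=(0,0), heading=0, pen down
FD 14: (0,0) -> (14,0) [heading=0, draw]
FD 13.6: (14,0) -> (27.6,0) [heading=0, draw]
FD 4.7: (27.6,0) -> (32.3,0) [heading=0, draw]
LT 270: heading 0 -> 270
FD 13.2: (32.3,0) -> (32.3,-13.2) [heading=270, draw]
PU: pen up
RT 174: heading 270 -> 96
FD 5.2: (32.3,-13.2) -> (31.756,-8.028) [heading=96, move]
PU: pen up
FD 13.5: (31.756,-8.028) -> (30.345,5.398) [heading=96, move]
FD 5.3: (30.345,5.398) -> (29.791,10.669) [heading=96, move]
FD 13.8: (29.791,10.669) -> (28.349,24.393) [heading=96, move]
Final: pos=(28.349,24.393), heading=96, 4 segment(s) drawn

Segment endpoints: x in {0, 14, 27.6, 32.3}, y in {-13.2, 0}
xmin=0, ymin=-13.2, xmax=32.3, ymax=0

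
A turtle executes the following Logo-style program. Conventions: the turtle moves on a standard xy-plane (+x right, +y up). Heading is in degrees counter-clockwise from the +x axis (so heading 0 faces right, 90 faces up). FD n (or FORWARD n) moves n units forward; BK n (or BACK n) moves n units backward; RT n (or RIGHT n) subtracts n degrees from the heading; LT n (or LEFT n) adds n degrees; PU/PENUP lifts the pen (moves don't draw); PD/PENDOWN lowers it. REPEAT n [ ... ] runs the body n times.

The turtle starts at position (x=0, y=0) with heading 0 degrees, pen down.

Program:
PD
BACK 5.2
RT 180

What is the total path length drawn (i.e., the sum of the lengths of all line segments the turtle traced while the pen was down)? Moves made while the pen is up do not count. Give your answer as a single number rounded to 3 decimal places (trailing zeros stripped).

Executing turtle program step by step:
Start: pos=(0,0), heading=0, pen down
PD: pen down
BK 5.2: (0,0) -> (-5.2,0) [heading=0, draw]
RT 180: heading 0 -> 180
Final: pos=(-5.2,0), heading=180, 1 segment(s) drawn

Segment lengths:
  seg 1: (0,0) -> (-5.2,0), length = 5.2
Total = 5.2

Answer: 5.2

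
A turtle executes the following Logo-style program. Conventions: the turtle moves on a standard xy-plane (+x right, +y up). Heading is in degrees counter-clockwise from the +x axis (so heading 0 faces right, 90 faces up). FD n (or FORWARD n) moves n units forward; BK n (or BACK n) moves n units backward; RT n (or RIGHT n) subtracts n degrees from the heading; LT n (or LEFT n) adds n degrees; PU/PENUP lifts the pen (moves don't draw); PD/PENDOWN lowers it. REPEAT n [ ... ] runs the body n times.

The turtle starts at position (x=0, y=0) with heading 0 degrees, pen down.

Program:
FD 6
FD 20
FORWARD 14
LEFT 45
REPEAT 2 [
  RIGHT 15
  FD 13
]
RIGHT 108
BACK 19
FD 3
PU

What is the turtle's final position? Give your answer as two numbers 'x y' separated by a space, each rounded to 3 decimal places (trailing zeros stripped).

Answer: 64.653 25.843

Derivation:
Executing turtle program step by step:
Start: pos=(0,0), heading=0, pen down
FD 6: (0,0) -> (6,0) [heading=0, draw]
FD 20: (6,0) -> (26,0) [heading=0, draw]
FD 14: (26,0) -> (40,0) [heading=0, draw]
LT 45: heading 0 -> 45
REPEAT 2 [
  -- iteration 1/2 --
  RT 15: heading 45 -> 30
  FD 13: (40,0) -> (51.258,6.5) [heading=30, draw]
  -- iteration 2/2 --
  RT 15: heading 30 -> 15
  FD 13: (51.258,6.5) -> (63.815,9.865) [heading=15, draw]
]
RT 108: heading 15 -> 267
BK 19: (63.815,9.865) -> (64.81,28.839) [heading=267, draw]
FD 3: (64.81,28.839) -> (64.653,25.843) [heading=267, draw]
PU: pen up
Final: pos=(64.653,25.843), heading=267, 7 segment(s) drawn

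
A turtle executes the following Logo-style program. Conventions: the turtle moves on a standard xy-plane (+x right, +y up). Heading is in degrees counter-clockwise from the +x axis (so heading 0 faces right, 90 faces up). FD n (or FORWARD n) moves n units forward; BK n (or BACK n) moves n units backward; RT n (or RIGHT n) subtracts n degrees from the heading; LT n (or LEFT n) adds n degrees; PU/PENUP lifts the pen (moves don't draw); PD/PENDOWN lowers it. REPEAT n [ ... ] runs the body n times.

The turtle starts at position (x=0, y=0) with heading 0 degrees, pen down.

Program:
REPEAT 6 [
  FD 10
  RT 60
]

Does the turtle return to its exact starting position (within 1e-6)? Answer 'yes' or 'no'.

Answer: yes

Derivation:
Executing turtle program step by step:
Start: pos=(0,0), heading=0, pen down
REPEAT 6 [
  -- iteration 1/6 --
  FD 10: (0,0) -> (10,0) [heading=0, draw]
  RT 60: heading 0 -> 300
  -- iteration 2/6 --
  FD 10: (10,0) -> (15,-8.66) [heading=300, draw]
  RT 60: heading 300 -> 240
  -- iteration 3/6 --
  FD 10: (15,-8.66) -> (10,-17.321) [heading=240, draw]
  RT 60: heading 240 -> 180
  -- iteration 4/6 --
  FD 10: (10,-17.321) -> (0,-17.321) [heading=180, draw]
  RT 60: heading 180 -> 120
  -- iteration 5/6 --
  FD 10: (0,-17.321) -> (-5,-8.66) [heading=120, draw]
  RT 60: heading 120 -> 60
  -- iteration 6/6 --
  FD 10: (-5,-8.66) -> (0,0) [heading=60, draw]
  RT 60: heading 60 -> 0
]
Final: pos=(0,0), heading=0, 6 segment(s) drawn

Start position: (0, 0)
Final position: (0, 0)
Distance = 0; < 1e-6 -> CLOSED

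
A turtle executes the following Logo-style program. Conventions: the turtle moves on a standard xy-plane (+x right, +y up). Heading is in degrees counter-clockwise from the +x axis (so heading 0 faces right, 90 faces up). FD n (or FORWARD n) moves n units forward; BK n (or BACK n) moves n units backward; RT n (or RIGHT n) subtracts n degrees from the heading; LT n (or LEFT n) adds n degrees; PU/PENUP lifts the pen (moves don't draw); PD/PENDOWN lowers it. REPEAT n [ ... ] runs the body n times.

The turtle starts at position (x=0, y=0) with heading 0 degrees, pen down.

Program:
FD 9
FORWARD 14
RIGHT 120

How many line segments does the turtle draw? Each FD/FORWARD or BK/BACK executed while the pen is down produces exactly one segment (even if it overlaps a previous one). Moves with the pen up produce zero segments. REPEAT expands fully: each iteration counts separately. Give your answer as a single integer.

Executing turtle program step by step:
Start: pos=(0,0), heading=0, pen down
FD 9: (0,0) -> (9,0) [heading=0, draw]
FD 14: (9,0) -> (23,0) [heading=0, draw]
RT 120: heading 0 -> 240
Final: pos=(23,0), heading=240, 2 segment(s) drawn
Segments drawn: 2

Answer: 2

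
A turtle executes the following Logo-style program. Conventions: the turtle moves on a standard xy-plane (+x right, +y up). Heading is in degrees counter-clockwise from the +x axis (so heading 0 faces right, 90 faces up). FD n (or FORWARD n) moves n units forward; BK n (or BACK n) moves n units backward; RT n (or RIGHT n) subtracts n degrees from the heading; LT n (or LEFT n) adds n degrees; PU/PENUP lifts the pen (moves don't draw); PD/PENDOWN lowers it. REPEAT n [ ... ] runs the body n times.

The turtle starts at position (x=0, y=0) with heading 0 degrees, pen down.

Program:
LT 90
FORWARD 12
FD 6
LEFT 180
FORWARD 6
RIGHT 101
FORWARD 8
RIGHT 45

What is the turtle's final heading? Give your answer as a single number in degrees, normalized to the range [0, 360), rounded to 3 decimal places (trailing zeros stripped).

Executing turtle program step by step:
Start: pos=(0,0), heading=0, pen down
LT 90: heading 0 -> 90
FD 12: (0,0) -> (0,12) [heading=90, draw]
FD 6: (0,12) -> (0,18) [heading=90, draw]
LT 180: heading 90 -> 270
FD 6: (0,18) -> (0,12) [heading=270, draw]
RT 101: heading 270 -> 169
FD 8: (0,12) -> (-7.853,13.526) [heading=169, draw]
RT 45: heading 169 -> 124
Final: pos=(-7.853,13.526), heading=124, 4 segment(s) drawn

Answer: 124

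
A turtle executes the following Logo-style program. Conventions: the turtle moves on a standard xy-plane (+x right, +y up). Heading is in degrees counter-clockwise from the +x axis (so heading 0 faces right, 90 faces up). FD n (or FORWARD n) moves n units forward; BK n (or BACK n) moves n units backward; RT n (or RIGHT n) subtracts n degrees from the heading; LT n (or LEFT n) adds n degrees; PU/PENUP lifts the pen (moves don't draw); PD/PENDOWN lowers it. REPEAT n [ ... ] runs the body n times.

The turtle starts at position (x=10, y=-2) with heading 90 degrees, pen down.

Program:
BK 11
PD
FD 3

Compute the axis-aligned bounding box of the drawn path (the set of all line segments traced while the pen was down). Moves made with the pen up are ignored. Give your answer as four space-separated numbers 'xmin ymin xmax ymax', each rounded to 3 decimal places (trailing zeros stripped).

Answer: 10 -13 10 -2

Derivation:
Executing turtle program step by step:
Start: pos=(10,-2), heading=90, pen down
BK 11: (10,-2) -> (10,-13) [heading=90, draw]
PD: pen down
FD 3: (10,-13) -> (10,-10) [heading=90, draw]
Final: pos=(10,-10), heading=90, 2 segment(s) drawn

Segment endpoints: x in {10}, y in {-13, -10, -2}
xmin=10, ymin=-13, xmax=10, ymax=-2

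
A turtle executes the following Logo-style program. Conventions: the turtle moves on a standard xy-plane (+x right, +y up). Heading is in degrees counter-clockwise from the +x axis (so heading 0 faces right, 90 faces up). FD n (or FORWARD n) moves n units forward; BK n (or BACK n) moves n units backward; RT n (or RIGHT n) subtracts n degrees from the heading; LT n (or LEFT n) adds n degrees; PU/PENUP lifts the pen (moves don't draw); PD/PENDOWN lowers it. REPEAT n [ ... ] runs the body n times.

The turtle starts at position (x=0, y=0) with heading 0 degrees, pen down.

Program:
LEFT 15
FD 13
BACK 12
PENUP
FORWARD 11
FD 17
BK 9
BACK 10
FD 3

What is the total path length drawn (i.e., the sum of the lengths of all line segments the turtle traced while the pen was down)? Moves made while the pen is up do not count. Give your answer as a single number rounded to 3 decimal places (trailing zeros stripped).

Answer: 25

Derivation:
Executing turtle program step by step:
Start: pos=(0,0), heading=0, pen down
LT 15: heading 0 -> 15
FD 13: (0,0) -> (12.557,3.365) [heading=15, draw]
BK 12: (12.557,3.365) -> (0.966,0.259) [heading=15, draw]
PU: pen up
FD 11: (0.966,0.259) -> (11.591,3.106) [heading=15, move]
FD 17: (11.591,3.106) -> (28.012,7.506) [heading=15, move]
BK 9: (28.012,7.506) -> (19.319,5.176) [heading=15, move]
BK 10: (19.319,5.176) -> (9.659,2.588) [heading=15, move]
FD 3: (9.659,2.588) -> (12.557,3.365) [heading=15, move]
Final: pos=(12.557,3.365), heading=15, 2 segment(s) drawn

Segment lengths:
  seg 1: (0,0) -> (12.557,3.365), length = 13
  seg 2: (12.557,3.365) -> (0.966,0.259), length = 12
Total = 25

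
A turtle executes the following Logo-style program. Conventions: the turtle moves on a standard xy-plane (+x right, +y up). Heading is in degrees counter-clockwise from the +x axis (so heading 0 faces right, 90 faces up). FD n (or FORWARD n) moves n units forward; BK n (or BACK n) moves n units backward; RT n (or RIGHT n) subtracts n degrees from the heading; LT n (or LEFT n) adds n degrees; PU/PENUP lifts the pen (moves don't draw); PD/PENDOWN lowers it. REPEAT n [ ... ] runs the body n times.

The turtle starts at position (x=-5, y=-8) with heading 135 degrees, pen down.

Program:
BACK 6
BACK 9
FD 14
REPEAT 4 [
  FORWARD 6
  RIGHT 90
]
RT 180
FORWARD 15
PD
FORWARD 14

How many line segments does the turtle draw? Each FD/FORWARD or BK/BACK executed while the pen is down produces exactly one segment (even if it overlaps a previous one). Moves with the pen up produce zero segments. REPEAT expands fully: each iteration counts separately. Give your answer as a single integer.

Answer: 9

Derivation:
Executing turtle program step by step:
Start: pos=(-5,-8), heading=135, pen down
BK 6: (-5,-8) -> (-0.757,-12.243) [heading=135, draw]
BK 9: (-0.757,-12.243) -> (5.607,-18.607) [heading=135, draw]
FD 14: (5.607,-18.607) -> (-4.293,-8.707) [heading=135, draw]
REPEAT 4 [
  -- iteration 1/4 --
  FD 6: (-4.293,-8.707) -> (-8.536,-4.464) [heading=135, draw]
  RT 90: heading 135 -> 45
  -- iteration 2/4 --
  FD 6: (-8.536,-4.464) -> (-4.293,-0.222) [heading=45, draw]
  RT 90: heading 45 -> 315
  -- iteration 3/4 --
  FD 6: (-4.293,-0.222) -> (-0.05,-4.464) [heading=315, draw]
  RT 90: heading 315 -> 225
  -- iteration 4/4 --
  FD 6: (-0.05,-4.464) -> (-4.293,-8.707) [heading=225, draw]
  RT 90: heading 225 -> 135
]
RT 180: heading 135 -> 315
FD 15: (-4.293,-8.707) -> (6.314,-19.314) [heading=315, draw]
PD: pen down
FD 14: (6.314,-19.314) -> (16.213,-29.213) [heading=315, draw]
Final: pos=(16.213,-29.213), heading=315, 9 segment(s) drawn
Segments drawn: 9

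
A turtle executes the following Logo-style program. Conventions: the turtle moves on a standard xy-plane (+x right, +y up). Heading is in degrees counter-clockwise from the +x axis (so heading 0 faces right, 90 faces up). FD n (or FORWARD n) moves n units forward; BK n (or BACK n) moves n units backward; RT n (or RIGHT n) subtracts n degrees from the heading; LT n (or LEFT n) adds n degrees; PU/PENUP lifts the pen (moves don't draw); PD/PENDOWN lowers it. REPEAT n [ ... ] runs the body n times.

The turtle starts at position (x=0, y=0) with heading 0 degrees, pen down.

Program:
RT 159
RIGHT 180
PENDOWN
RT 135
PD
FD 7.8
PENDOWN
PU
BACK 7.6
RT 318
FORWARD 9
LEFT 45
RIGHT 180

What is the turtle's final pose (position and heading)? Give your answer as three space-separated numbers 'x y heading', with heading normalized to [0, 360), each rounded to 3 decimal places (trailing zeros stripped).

Answer: 2.7 -8.742 153

Derivation:
Executing turtle program step by step:
Start: pos=(0,0), heading=0, pen down
RT 159: heading 0 -> 201
RT 180: heading 201 -> 21
PD: pen down
RT 135: heading 21 -> 246
PD: pen down
FD 7.8: (0,0) -> (-3.173,-7.126) [heading=246, draw]
PD: pen down
PU: pen up
BK 7.6: (-3.173,-7.126) -> (-0.081,-0.183) [heading=246, move]
RT 318: heading 246 -> 288
FD 9: (-0.081,-0.183) -> (2.7,-8.742) [heading=288, move]
LT 45: heading 288 -> 333
RT 180: heading 333 -> 153
Final: pos=(2.7,-8.742), heading=153, 1 segment(s) drawn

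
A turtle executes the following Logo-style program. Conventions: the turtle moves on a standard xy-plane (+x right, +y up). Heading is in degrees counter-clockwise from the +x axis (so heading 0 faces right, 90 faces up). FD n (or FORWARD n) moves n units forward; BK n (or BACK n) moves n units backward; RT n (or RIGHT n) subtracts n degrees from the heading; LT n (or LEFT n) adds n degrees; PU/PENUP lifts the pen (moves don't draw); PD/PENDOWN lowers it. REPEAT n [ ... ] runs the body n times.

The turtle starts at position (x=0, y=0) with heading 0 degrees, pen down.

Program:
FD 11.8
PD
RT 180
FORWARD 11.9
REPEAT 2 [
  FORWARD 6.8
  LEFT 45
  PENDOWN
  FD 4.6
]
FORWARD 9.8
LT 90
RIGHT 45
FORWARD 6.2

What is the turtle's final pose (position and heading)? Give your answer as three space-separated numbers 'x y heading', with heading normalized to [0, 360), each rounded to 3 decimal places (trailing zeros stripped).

Executing turtle program step by step:
Start: pos=(0,0), heading=0, pen down
FD 11.8: (0,0) -> (11.8,0) [heading=0, draw]
PD: pen down
RT 180: heading 0 -> 180
FD 11.9: (11.8,0) -> (-0.1,0) [heading=180, draw]
REPEAT 2 [
  -- iteration 1/2 --
  FD 6.8: (-0.1,0) -> (-6.9,0) [heading=180, draw]
  LT 45: heading 180 -> 225
  PD: pen down
  FD 4.6: (-6.9,0) -> (-10.153,-3.253) [heading=225, draw]
  -- iteration 2/2 --
  FD 6.8: (-10.153,-3.253) -> (-14.961,-8.061) [heading=225, draw]
  LT 45: heading 225 -> 270
  PD: pen down
  FD 4.6: (-14.961,-8.061) -> (-14.961,-12.661) [heading=270, draw]
]
FD 9.8: (-14.961,-12.661) -> (-14.961,-22.461) [heading=270, draw]
LT 90: heading 270 -> 0
RT 45: heading 0 -> 315
FD 6.2: (-14.961,-22.461) -> (-10.577,-26.845) [heading=315, draw]
Final: pos=(-10.577,-26.845), heading=315, 8 segment(s) drawn

Answer: -10.577 -26.845 315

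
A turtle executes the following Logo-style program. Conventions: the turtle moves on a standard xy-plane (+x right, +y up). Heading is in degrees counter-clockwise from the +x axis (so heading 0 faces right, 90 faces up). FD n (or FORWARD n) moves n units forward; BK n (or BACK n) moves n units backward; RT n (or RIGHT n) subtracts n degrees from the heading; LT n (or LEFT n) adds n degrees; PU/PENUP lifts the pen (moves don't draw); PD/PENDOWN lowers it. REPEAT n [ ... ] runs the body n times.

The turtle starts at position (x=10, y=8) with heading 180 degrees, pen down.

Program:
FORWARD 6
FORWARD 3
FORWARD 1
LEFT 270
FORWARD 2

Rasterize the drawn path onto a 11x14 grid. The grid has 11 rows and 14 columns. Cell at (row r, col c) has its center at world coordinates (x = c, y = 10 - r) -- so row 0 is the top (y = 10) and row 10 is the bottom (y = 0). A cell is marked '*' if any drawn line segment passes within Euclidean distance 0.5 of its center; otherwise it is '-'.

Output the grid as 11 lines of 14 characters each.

Segment 0: (10,8) -> (4,8)
Segment 1: (4,8) -> (1,8)
Segment 2: (1,8) -> (0,8)
Segment 3: (0,8) -> (0,10)

Answer: *-------------
*-------------
***********---
--------------
--------------
--------------
--------------
--------------
--------------
--------------
--------------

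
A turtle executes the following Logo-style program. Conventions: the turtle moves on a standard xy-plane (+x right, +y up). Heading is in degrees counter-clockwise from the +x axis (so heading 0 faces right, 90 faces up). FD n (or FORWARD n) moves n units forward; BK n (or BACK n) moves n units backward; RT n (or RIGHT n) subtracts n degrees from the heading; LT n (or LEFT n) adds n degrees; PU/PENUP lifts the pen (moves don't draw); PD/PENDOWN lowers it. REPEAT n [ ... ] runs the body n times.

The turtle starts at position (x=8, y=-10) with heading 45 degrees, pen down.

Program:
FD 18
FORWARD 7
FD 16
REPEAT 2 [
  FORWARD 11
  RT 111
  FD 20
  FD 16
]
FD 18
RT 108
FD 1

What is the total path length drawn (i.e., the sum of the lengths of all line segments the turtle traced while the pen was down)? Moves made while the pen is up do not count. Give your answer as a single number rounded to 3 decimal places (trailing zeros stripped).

Executing turtle program step by step:
Start: pos=(8,-10), heading=45, pen down
FD 18: (8,-10) -> (20.728,2.728) [heading=45, draw]
FD 7: (20.728,2.728) -> (25.678,7.678) [heading=45, draw]
FD 16: (25.678,7.678) -> (36.991,18.991) [heading=45, draw]
REPEAT 2 [
  -- iteration 1/2 --
  FD 11: (36.991,18.991) -> (44.77,26.77) [heading=45, draw]
  RT 111: heading 45 -> 294
  FD 20: (44.77,26.77) -> (52.904,8.499) [heading=294, draw]
  FD 16: (52.904,8.499) -> (59.412,-6.118) [heading=294, draw]
  -- iteration 2/2 --
  FD 11: (59.412,-6.118) -> (63.886,-16.167) [heading=294, draw]
  RT 111: heading 294 -> 183
  FD 20: (63.886,-16.167) -> (43.914,-17.214) [heading=183, draw]
  FD 16: (43.914,-17.214) -> (27.936,-18.051) [heading=183, draw]
]
FD 18: (27.936,-18.051) -> (9.96,-18.993) [heading=183, draw]
RT 108: heading 183 -> 75
FD 1: (9.96,-18.993) -> (10.219,-18.027) [heading=75, draw]
Final: pos=(10.219,-18.027), heading=75, 11 segment(s) drawn

Segment lengths:
  seg 1: (8,-10) -> (20.728,2.728), length = 18
  seg 2: (20.728,2.728) -> (25.678,7.678), length = 7
  seg 3: (25.678,7.678) -> (36.991,18.991), length = 16
  seg 4: (36.991,18.991) -> (44.77,26.77), length = 11
  seg 5: (44.77,26.77) -> (52.904,8.499), length = 20
  seg 6: (52.904,8.499) -> (59.412,-6.118), length = 16
  seg 7: (59.412,-6.118) -> (63.886,-16.167), length = 11
  seg 8: (63.886,-16.167) -> (43.914,-17.214), length = 20
  seg 9: (43.914,-17.214) -> (27.936,-18.051), length = 16
  seg 10: (27.936,-18.051) -> (9.96,-18.993), length = 18
  seg 11: (9.96,-18.993) -> (10.219,-18.027), length = 1
Total = 154

Answer: 154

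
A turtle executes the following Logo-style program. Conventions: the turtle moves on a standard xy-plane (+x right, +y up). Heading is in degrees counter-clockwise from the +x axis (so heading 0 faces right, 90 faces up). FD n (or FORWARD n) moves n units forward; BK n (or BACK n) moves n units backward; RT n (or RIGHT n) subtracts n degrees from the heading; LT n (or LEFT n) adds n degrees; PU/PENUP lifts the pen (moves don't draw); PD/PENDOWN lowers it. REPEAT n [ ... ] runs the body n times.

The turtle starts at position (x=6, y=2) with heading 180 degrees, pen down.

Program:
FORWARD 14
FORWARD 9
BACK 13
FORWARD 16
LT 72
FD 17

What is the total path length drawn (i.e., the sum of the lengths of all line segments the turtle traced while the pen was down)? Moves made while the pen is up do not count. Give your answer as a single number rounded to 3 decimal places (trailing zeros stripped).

Executing turtle program step by step:
Start: pos=(6,2), heading=180, pen down
FD 14: (6,2) -> (-8,2) [heading=180, draw]
FD 9: (-8,2) -> (-17,2) [heading=180, draw]
BK 13: (-17,2) -> (-4,2) [heading=180, draw]
FD 16: (-4,2) -> (-20,2) [heading=180, draw]
LT 72: heading 180 -> 252
FD 17: (-20,2) -> (-25.253,-14.168) [heading=252, draw]
Final: pos=(-25.253,-14.168), heading=252, 5 segment(s) drawn

Segment lengths:
  seg 1: (6,2) -> (-8,2), length = 14
  seg 2: (-8,2) -> (-17,2), length = 9
  seg 3: (-17,2) -> (-4,2), length = 13
  seg 4: (-4,2) -> (-20,2), length = 16
  seg 5: (-20,2) -> (-25.253,-14.168), length = 17
Total = 69

Answer: 69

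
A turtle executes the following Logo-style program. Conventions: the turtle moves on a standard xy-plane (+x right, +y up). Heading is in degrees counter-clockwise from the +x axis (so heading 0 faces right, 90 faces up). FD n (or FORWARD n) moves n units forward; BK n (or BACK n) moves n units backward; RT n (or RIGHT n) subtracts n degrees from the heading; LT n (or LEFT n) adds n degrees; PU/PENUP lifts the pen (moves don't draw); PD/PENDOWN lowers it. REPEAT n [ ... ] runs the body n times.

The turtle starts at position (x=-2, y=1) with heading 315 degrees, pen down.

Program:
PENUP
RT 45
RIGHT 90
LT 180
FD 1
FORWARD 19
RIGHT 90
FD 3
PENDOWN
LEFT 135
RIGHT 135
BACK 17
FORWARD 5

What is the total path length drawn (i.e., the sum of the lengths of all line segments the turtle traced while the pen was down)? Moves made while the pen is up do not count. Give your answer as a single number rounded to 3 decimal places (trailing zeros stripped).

Answer: 22

Derivation:
Executing turtle program step by step:
Start: pos=(-2,1), heading=315, pen down
PU: pen up
RT 45: heading 315 -> 270
RT 90: heading 270 -> 180
LT 180: heading 180 -> 0
FD 1: (-2,1) -> (-1,1) [heading=0, move]
FD 19: (-1,1) -> (18,1) [heading=0, move]
RT 90: heading 0 -> 270
FD 3: (18,1) -> (18,-2) [heading=270, move]
PD: pen down
LT 135: heading 270 -> 45
RT 135: heading 45 -> 270
BK 17: (18,-2) -> (18,15) [heading=270, draw]
FD 5: (18,15) -> (18,10) [heading=270, draw]
Final: pos=(18,10), heading=270, 2 segment(s) drawn

Segment lengths:
  seg 1: (18,-2) -> (18,15), length = 17
  seg 2: (18,15) -> (18,10), length = 5
Total = 22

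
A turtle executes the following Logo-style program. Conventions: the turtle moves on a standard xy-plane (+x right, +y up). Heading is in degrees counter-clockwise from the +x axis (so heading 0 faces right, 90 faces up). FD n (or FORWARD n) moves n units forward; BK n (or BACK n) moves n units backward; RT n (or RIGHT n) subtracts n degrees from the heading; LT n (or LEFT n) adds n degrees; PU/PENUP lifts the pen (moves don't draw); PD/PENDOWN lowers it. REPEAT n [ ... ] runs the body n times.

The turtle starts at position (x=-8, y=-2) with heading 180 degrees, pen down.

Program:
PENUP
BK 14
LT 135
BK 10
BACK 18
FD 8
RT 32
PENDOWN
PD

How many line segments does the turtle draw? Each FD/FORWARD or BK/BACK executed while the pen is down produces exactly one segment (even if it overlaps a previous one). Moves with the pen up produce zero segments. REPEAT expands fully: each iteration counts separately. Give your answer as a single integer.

Executing turtle program step by step:
Start: pos=(-8,-2), heading=180, pen down
PU: pen up
BK 14: (-8,-2) -> (6,-2) [heading=180, move]
LT 135: heading 180 -> 315
BK 10: (6,-2) -> (-1.071,5.071) [heading=315, move]
BK 18: (-1.071,5.071) -> (-13.799,17.799) [heading=315, move]
FD 8: (-13.799,17.799) -> (-8.142,12.142) [heading=315, move]
RT 32: heading 315 -> 283
PD: pen down
PD: pen down
Final: pos=(-8.142,12.142), heading=283, 0 segment(s) drawn
Segments drawn: 0

Answer: 0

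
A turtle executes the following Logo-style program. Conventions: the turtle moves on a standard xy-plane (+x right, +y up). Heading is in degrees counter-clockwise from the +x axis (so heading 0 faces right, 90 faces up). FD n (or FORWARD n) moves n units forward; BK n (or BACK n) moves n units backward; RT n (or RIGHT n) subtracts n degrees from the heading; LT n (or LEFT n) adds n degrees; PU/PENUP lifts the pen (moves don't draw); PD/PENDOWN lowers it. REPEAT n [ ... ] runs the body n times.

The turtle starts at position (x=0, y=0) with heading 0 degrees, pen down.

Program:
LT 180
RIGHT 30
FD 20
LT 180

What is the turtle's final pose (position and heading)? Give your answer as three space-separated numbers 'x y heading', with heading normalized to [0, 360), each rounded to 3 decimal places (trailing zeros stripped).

Executing turtle program step by step:
Start: pos=(0,0), heading=0, pen down
LT 180: heading 0 -> 180
RT 30: heading 180 -> 150
FD 20: (0,0) -> (-17.321,10) [heading=150, draw]
LT 180: heading 150 -> 330
Final: pos=(-17.321,10), heading=330, 1 segment(s) drawn

Answer: -17.321 10 330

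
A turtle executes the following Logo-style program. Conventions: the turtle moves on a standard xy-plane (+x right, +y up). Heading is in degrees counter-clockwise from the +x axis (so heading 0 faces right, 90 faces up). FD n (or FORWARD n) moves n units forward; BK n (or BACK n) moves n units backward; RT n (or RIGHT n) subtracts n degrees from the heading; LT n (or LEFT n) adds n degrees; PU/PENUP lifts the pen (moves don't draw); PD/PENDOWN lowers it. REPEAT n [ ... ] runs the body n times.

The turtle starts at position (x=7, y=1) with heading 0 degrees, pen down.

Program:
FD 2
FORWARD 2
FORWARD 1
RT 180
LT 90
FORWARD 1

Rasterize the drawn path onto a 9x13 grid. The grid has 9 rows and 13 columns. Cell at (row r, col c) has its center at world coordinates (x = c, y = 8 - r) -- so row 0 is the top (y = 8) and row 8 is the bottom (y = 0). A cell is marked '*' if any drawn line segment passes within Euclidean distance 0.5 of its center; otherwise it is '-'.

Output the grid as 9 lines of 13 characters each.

Answer: -------------
-------------
-------------
-------------
-------------
-------------
-------------
-------******
------------*

Derivation:
Segment 0: (7,1) -> (9,1)
Segment 1: (9,1) -> (11,1)
Segment 2: (11,1) -> (12,1)
Segment 3: (12,1) -> (12,0)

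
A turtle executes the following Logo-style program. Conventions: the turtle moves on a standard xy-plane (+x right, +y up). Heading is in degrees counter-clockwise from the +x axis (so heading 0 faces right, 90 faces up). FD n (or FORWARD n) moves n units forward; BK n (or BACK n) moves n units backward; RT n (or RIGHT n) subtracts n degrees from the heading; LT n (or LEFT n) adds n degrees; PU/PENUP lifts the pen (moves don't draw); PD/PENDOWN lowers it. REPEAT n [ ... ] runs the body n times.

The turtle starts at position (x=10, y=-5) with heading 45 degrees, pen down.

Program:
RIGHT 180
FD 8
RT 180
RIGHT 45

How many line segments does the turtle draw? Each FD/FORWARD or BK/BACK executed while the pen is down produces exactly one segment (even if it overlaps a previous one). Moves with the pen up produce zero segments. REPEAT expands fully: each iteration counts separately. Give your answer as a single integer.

Executing turtle program step by step:
Start: pos=(10,-5), heading=45, pen down
RT 180: heading 45 -> 225
FD 8: (10,-5) -> (4.343,-10.657) [heading=225, draw]
RT 180: heading 225 -> 45
RT 45: heading 45 -> 0
Final: pos=(4.343,-10.657), heading=0, 1 segment(s) drawn
Segments drawn: 1

Answer: 1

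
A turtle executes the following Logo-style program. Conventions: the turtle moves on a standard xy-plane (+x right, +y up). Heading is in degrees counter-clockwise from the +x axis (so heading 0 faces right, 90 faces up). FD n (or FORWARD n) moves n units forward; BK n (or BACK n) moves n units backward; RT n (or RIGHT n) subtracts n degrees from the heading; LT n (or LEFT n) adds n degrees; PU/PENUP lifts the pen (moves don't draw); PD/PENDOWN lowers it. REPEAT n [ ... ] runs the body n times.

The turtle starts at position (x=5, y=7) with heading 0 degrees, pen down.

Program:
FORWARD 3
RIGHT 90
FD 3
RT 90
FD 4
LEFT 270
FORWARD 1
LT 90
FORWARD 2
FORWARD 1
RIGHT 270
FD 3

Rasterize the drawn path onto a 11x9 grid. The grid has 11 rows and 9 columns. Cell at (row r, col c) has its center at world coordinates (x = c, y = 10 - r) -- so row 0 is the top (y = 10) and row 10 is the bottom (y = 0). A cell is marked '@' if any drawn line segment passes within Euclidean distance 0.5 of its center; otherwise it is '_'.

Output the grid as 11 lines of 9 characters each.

Answer: _________
_________
_________
_____@@@@
________@
_@@@@___@
_@__@@@@@
_@_______
_@_______
_________
_________

Derivation:
Segment 0: (5,7) -> (8,7)
Segment 1: (8,7) -> (8,4)
Segment 2: (8,4) -> (4,4)
Segment 3: (4,4) -> (4,5)
Segment 4: (4,5) -> (2,5)
Segment 5: (2,5) -> (1,5)
Segment 6: (1,5) -> (1,2)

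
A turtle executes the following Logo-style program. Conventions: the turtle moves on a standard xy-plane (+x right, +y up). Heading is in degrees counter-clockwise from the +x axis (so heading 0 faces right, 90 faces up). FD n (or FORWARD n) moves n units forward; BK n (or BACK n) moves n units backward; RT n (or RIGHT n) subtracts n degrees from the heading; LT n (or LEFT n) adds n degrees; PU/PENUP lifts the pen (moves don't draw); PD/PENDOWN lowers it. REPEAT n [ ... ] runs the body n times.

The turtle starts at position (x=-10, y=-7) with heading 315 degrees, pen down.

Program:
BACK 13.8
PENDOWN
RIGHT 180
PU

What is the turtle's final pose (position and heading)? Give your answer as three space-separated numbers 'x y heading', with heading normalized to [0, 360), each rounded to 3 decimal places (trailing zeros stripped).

Executing turtle program step by step:
Start: pos=(-10,-7), heading=315, pen down
BK 13.8: (-10,-7) -> (-19.758,2.758) [heading=315, draw]
PD: pen down
RT 180: heading 315 -> 135
PU: pen up
Final: pos=(-19.758,2.758), heading=135, 1 segment(s) drawn

Answer: -19.758 2.758 135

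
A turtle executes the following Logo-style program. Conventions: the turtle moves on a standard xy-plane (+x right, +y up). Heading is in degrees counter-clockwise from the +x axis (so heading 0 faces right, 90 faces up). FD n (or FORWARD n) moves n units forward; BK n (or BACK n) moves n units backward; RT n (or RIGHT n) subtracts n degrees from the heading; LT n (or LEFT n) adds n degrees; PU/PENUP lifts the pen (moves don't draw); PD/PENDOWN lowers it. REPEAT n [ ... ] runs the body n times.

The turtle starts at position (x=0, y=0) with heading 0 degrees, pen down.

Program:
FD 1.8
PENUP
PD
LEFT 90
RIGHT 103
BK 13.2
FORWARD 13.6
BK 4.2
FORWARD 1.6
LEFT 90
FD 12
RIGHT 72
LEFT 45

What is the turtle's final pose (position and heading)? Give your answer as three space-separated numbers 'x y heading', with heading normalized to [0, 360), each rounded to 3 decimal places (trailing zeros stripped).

Executing turtle program step by step:
Start: pos=(0,0), heading=0, pen down
FD 1.8: (0,0) -> (1.8,0) [heading=0, draw]
PU: pen up
PD: pen down
LT 90: heading 0 -> 90
RT 103: heading 90 -> 347
BK 13.2: (1.8,0) -> (-11.062,2.969) [heading=347, draw]
FD 13.6: (-11.062,2.969) -> (2.19,-0.09) [heading=347, draw]
BK 4.2: (2.19,-0.09) -> (-1.903,0.855) [heading=347, draw]
FD 1.6: (-1.903,0.855) -> (-0.344,0.495) [heading=347, draw]
LT 90: heading 347 -> 77
FD 12: (-0.344,0.495) -> (2.356,12.187) [heading=77, draw]
RT 72: heading 77 -> 5
LT 45: heading 5 -> 50
Final: pos=(2.356,12.187), heading=50, 6 segment(s) drawn

Answer: 2.356 12.187 50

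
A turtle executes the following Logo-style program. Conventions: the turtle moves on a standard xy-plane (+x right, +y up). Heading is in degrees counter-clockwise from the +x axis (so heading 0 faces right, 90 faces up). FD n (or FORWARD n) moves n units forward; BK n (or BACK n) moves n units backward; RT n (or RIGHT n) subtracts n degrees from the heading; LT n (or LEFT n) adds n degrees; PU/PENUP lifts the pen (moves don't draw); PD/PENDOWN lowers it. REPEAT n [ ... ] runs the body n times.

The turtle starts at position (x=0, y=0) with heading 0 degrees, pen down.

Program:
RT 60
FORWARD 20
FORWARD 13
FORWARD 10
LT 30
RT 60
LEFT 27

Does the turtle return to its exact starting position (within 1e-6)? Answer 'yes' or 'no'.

Executing turtle program step by step:
Start: pos=(0,0), heading=0, pen down
RT 60: heading 0 -> 300
FD 20: (0,0) -> (10,-17.321) [heading=300, draw]
FD 13: (10,-17.321) -> (16.5,-28.579) [heading=300, draw]
FD 10: (16.5,-28.579) -> (21.5,-37.239) [heading=300, draw]
LT 30: heading 300 -> 330
RT 60: heading 330 -> 270
LT 27: heading 270 -> 297
Final: pos=(21.5,-37.239), heading=297, 3 segment(s) drawn

Start position: (0, 0)
Final position: (21.5, -37.239)
Distance = 43; >= 1e-6 -> NOT closed

Answer: no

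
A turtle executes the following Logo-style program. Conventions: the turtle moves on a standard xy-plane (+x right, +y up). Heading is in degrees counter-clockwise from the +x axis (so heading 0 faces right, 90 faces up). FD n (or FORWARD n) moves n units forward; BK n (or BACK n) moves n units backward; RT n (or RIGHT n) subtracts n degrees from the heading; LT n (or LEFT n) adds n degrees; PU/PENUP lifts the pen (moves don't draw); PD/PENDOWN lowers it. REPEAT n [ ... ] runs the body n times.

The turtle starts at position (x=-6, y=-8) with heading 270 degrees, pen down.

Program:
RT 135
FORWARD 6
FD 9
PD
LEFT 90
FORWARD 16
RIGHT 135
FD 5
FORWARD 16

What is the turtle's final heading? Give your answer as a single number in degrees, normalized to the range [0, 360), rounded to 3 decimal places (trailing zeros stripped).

Executing turtle program step by step:
Start: pos=(-6,-8), heading=270, pen down
RT 135: heading 270 -> 135
FD 6: (-6,-8) -> (-10.243,-3.757) [heading=135, draw]
FD 9: (-10.243,-3.757) -> (-16.607,2.607) [heading=135, draw]
PD: pen down
LT 90: heading 135 -> 225
FD 16: (-16.607,2.607) -> (-27.92,-8.707) [heading=225, draw]
RT 135: heading 225 -> 90
FD 5: (-27.92,-8.707) -> (-27.92,-3.707) [heading=90, draw]
FD 16: (-27.92,-3.707) -> (-27.92,12.293) [heading=90, draw]
Final: pos=(-27.92,12.293), heading=90, 5 segment(s) drawn

Answer: 90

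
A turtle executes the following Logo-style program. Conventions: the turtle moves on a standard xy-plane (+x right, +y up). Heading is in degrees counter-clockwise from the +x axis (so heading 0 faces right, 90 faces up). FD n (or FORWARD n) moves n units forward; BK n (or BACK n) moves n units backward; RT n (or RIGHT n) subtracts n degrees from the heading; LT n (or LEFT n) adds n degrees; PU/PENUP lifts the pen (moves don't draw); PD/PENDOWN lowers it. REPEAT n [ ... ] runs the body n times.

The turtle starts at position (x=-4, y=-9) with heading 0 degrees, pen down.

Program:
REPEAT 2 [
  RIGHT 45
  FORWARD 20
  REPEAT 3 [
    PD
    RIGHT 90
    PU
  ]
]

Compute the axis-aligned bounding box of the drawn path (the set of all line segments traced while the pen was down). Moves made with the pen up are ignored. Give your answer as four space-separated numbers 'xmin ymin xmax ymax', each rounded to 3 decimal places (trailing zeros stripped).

Executing turtle program step by step:
Start: pos=(-4,-9), heading=0, pen down
REPEAT 2 [
  -- iteration 1/2 --
  RT 45: heading 0 -> 315
  FD 20: (-4,-9) -> (10.142,-23.142) [heading=315, draw]
  REPEAT 3 [
    -- iteration 1/3 --
    PD: pen down
    RT 90: heading 315 -> 225
    PU: pen up
    -- iteration 2/3 --
    PD: pen down
    RT 90: heading 225 -> 135
    PU: pen up
    -- iteration 3/3 --
    PD: pen down
    RT 90: heading 135 -> 45
    PU: pen up
  ]
  -- iteration 2/2 --
  RT 45: heading 45 -> 0
  FD 20: (10.142,-23.142) -> (30.142,-23.142) [heading=0, move]
  REPEAT 3 [
    -- iteration 1/3 --
    PD: pen down
    RT 90: heading 0 -> 270
    PU: pen up
    -- iteration 2/3 --
    PD: pen down
    RT 90: heading 270 -> 180
    PU: pen up
    -- iteration 3/3 --
    PD: pen down
    RT 90: heading 180 -> 90
    PU: pen up
  ]
]
Final: pos=(30.142,-23.142), heading=90, 1 segment(s) drawn

Segment endpoints: x in {-4, 10.142}, y in {-23.142, -9}
xmin=-4, ymin=-23.142, xmax=10.142, ymax=-9

Answer: -4 -23.142 10.142 -9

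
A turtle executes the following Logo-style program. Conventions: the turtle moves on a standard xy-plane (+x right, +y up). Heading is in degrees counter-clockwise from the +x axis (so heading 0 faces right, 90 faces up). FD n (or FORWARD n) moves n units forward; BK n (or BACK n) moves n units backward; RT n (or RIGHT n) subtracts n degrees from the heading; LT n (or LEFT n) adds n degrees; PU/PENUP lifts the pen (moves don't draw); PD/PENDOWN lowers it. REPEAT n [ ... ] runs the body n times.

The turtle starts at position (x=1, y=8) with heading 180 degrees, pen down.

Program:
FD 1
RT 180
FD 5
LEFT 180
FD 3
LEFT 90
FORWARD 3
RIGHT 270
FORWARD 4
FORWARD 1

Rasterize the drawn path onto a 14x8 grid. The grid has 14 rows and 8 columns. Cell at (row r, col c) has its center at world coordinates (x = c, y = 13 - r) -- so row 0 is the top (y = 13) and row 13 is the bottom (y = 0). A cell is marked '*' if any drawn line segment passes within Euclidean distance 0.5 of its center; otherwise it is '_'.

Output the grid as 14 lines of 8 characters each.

Answer: ________
________
________
________
________
******__
__*_____
__*_____
__******
________
________
________
________
________

Derivation:
Segment 0: (1,8) -> (0,8)
Segment 1: (0,8) -> (5,8)
Segment 2: (5,8) -> (2,8)
Segment 3: (2,8) -> (2,5)
Segment 4: (2,5) -> (6,5)
Segment 5: (6,5) -> (7,5)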